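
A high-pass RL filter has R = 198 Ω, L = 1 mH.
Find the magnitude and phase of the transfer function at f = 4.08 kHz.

Step 1 — Angular frequency: ω = 2π·4080 = 2.564e+04 rad/s.
Step 2 — Transfer function: H(jω) = jωL/(R + jωL).
Step 3 — Numerator jωL = j·25.64; denominator R + jωL = 198 + j25.64.
Step 4 — H = 0.01649 + j0.1273.
Step 5 — Magnitude: |H| = 0.1284 (-17.8 dB); phase: φ = 82.6°.

|H| = 0.1284 (-17.8 dB), φ = 82.6°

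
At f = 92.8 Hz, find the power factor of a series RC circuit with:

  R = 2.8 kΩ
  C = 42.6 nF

Step 1 — Angular frequency: ω = 2π·f = 2π·92.8 = 583.1 rad/s.
Step 2 — Component impedances:
  R: Z = R = 2800 Ω
  C: Z = 1/(jωC) = -j/(ω·C) = 0 - j4.026e+04 Ω
Step 3 — Series combination: Z_total = R + C = 2800 - j4.026e+04 Ω = 4.036e+04∠-86.0° Ω.
Step 4 — Power factor: PF = cos(φ) = Re(Z)/|Z| = 2800/4.036e+04 = 0.06938.
Step 5 — Type: Im(Z) = -4.026e+04 ⇒ leading (phase φ = -86.0°).

PF = 0.06938 (leading, φ = -86.0°)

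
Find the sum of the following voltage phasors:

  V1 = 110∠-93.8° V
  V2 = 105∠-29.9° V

Step 1 — Convert each phasor to rectangular form:
  V1 = 110·(cos(-93.8°) + j·sin(-93.8°)) = -7.29 - j109.8 V
  V2 = 105·(cos(-29.9°) + j·sin(-29.9°)) = 91.02 - j52.34 V
Step 2 — Sum components: V_total = 83.73 - j162.1 V.
Step 3 — Convert to polar: |V_total| = 182.4 V, ∠V_total = -62.7°.

V_total = 182.4∠-62.7° V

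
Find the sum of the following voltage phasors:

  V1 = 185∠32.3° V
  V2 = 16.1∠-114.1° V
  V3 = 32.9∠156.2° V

Step 1 — Convert each phasor to rectangular form:
  V1 = 185·(cos(32.3°) + j·sin(32.3°)) = 156.4 + j98.86 V
  V2 = 16.1·(cos(-114.1°) + j·sin(-114.1°)) = -6.574 - j14.7 V
  V3 = 32.9·(cos(156.2°) + j·sin(156.2°)) = -30.1 + j13.28 V
Step 2 — Sum components: V_total = 119.7 + j97.44 V.
Step 3 — Convert to polar: |V_total| = 154.3 V, ∠V_total = 39.1°.

V_total = 154.3∠39.1° V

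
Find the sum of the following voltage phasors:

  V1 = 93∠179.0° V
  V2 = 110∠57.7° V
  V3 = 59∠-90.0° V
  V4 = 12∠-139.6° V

Step 1 — Convert each phasor to rectangular form:
  V1 = 93·(cos(179.0°) + j·sin(179.0°)) = -92.99 + j1.623 V
  V2 = 110·(cos(57.7°) + j·sin(57.7°)) = 58.78 + j92.98 V
  V3 = 59·(cos(-90.0°) + j·sin(-90.0°)) = 0 - j59 V
  V4 = 12·(cos(-139.6°) + j·sin(-139.6°)) = -9.138 - j7.777 V
Step 2 — Sum components: V_total = -43.35 + j27.82 V.
Step 3 — Convert to polar: |V_total| = 51.51 V, ∠V_total = 147.3°.

V_total = 51.51∠147.3° V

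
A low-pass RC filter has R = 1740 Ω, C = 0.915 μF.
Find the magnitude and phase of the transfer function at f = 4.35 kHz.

Step 1 — Angular frequency: ω = 2π·4350 = 2.733e+04 rad/s.
Step 2 — Transfer function: H(jω) = 1/(1 + jωRC).
Step 3 — Denominator: 1 + jωRC = 1 + j·2.733e+04·1740·9.15e-07 = 1 + j43.52.
Step 4 — H = 0.0005278 - j0.02297.
Step 5 — Magnitude: |H| = 0.02297 (-32.8 dB); phase: φ = -88.7°.

|H| = 0.02297 (-32.8 dB), φ = -88.7°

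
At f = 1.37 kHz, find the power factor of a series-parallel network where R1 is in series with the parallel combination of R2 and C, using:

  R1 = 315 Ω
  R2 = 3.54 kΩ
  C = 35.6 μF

Step 1 — Angular frequency: ω = 2π·f = 2π·1370 = 8608 rad/s.
Step 2 — Component impedances:
  R1: Z = R = 315 Ω
  R2: Z = R = 3540 Ω
  C: Z = 1/(jωC) = -j/(ω·C) = 0 - j3.263 Ω
Step 3 — Parallel branch: R2 || C = 1/(1/R2 + 1/C) = 0.003008 - j3.263 Ω.
Step 4 — Series with R1: Z_total = R1 + (R2 || C) = 315 - j3.263 Ω = 315∠-0.6° Ω.
Step 5 — Power factor: PF = cos(φ) = Re(Z)/|Z| = 315/315.02 = 0.9999.
Step 6 — Type: Im(Z) = -3.263 ⇒ leading (phase φ = -0.6°).

PF = 0.9999 (leading, φ = -0.6°)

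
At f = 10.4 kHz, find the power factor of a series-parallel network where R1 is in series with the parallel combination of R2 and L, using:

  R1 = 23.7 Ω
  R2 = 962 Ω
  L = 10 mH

Step 1 — Angular frequency: ω = 2π·f = 2π·1.04e+04 = 6.535e+04 rad/s.
Step 2 — Component impedances:
  R1: Z = R = 23.7 Ω
  R2: Z = R = 962 Ω
  L: Z = jωL = j·6.535e+04·0.01 = 0 + j653.5 Ω
Step 3 — Parallel branch: R2 || L = 1/(1/R2 + 1/L) = 303.7 + j447.1 Ω.
Step 4 — Series with R1: Z_total = R1 + (R2 || L) = 327.4 + j447.1 Ω = 554.2∠53.8° Ω.
Step 5 — Power factor: PF = cos(φ) = Re(Z)/|Z| = 327.4/554.2 = 0.5908.
Step 6 — Type: Im(Z) = 447.1 ⇒ lagging (phase φ = 53.8°).

PF = 0.5908 (lagging, φ = 53.8°)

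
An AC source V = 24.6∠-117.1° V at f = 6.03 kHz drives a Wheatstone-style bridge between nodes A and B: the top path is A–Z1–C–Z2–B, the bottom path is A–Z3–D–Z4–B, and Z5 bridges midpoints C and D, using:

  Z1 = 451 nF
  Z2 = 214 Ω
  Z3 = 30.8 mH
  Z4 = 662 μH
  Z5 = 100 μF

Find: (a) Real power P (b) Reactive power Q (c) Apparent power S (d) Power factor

Step 1 — Angular frequency: ω = 2π·f = 2π·6030 = 3.789e+04 rad/s.
Step 2 — Component impedances:
  Z1: Z = 1/(jωC) = -j/(ω·C) = 0 - j58.52 Ω
  Z2: Z = R = 214 Ω
  Z3: Z = jωL = j·3.789e+04·0.0308 = 0 + j1167 Ω
  Z4: Z = jωL = j·3.789e+04·0.000662 = 0 + j25.08 Ω
  Z5: Z = 1/(jωC) = -j/(ω·C) = 0 - j0.2639 Ω
Step 3 — Bridge requires nodal analysis (the Z5 bridge couples midpoints C and D, so the two paths cannot be reduced to a simple series/parallel combination). Setting node B to ground and injecting 1 A at node A, the 3-node admittance system at A, C, D solves to V_A = Z_AB = 2.837 - j37.15 Ω = 37.26∠-85.6° Ω.
Step 4 — Source phasor: V = 24.6∠-117.1° V = -11.21 - j21.9 V.
Step 5 — Current: I = V / Z = 0.5631 - j0.3446 A = 0.6602∠-31.5° A.
Step 6 — Complex power: S = V·I* = 1.236 - j16.19 VA.
Step 7 — Real power: P = Re(S) = 1.236 W.
Step 8 — Reactive power: Q = Im(S) = -16.19 VAR.
Step 9 — Apparent power: |S| = 16.24 VA.
Step 10 — Power factor: PF = P/|S| = 0.07613 (leading).

(a) P = 1.236 W  (b) Q = -16.19 VAR  (c) S = 16.24 VA  (d) PF = 0.07613 (leading)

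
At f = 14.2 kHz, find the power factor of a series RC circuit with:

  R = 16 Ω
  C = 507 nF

Step 1 — Angular frequency: ω = 2π·f = 2π·1.42e+04 = 8.922e+04 rad/s.
Step 2 — Component impedances:
  R: Z = R = 16 Ω
  C: Z = 1/(jωC) = -j/(ω·C) = 0 - j22.11 Ω
Step 3 — Series combination: Z_total = R + C = 16 - j22.11 Ω = 27.29∠-54.1° Ω.
Step 4 — Power factor: PF = cos(φ) = Re(Z)/|Z| = 16/27.29 = 0.5863.
Step 5 — Type: Im(Z) = -22.11 ⇒ leading (phase φ = -54.1°).

PF = 0.5863 (leading, φ = -54.1°)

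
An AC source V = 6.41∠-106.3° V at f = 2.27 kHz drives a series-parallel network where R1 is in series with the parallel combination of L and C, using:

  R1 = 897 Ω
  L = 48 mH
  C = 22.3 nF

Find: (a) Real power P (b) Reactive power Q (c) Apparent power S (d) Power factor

Step 1 — Angular frequency: ω = 2π·f = 2π·2270 = 1.426e+04 rad/s.
Step 2 — Component impedances:
  R1: Z = R = 897 Ω
  L: Z = jωL = j·1.426e+04·0.048 = 0 + j684.6 Ω
  C: Z = 1/(jωC) = -j/(ω·C) = 0 - j3144 Ω
Step 3 — Parallel branch: L || C = 1/(1/L + 1/C) = 0 + j875.2 Ω.
Step 4 — Series with R1: Z_total = R1 + (L || C) = 897 + j875.2 Ω = 1253∠44.3° Ω.
Step 5 — Source phasor: V = 6.41∠-106.3° V = -1.799 - j6.152 V.
Step 6 — Current: I = V / Z = -0.004456 - j0.002511 A = 0.005115∠-150.6° A.
Step 7 — Complex power: S = V·I* = 0.02347 + j0.0229 VA.
Step 8 — Real power: P = Re(S) = 0.02347 W.
Step 9 — Reactive power: Q = Im(S) = 0.0229 VAR.
Step 10 — Apparent power: |S| = 0.03279 VA.
Step 11 — Power factor: PF = P/|S| = 0.7158 (lagging).

(a) P = 0.02347 W  (b) Q = 0.0229 VAR  (c) S = 0.03279 VA  (d) PF = 0.7158 (lagging)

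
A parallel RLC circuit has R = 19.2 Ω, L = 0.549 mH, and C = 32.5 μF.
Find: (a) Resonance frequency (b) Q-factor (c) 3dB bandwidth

Step 1 — Resonance: ω₀ = 1/√(LC) = 1/√(0.000549·3.25e-05) = 7486 rad/s.
Step 2 — f₀ = ω₀/(2π) = 1191 Hz.
Step 3 — Parallel Q: Q = R/(ω₀L) = 19.2/(7486·0.000549) = 4.672.
Step 4 — Bandwidth: Δω = ω₀/Q = 1603 rad/s; BW = Δω/(2π) = 255.1 Hz.

(a) f₀ = 1191 Hz  (b) Q = 4.672  (c) BW = 255.1 Hz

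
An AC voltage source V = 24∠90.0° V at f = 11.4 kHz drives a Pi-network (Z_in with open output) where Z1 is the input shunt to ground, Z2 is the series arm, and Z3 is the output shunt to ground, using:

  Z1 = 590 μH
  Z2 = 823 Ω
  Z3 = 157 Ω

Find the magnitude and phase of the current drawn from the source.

Step 1 — Angular frequency: ω = 2π·f = 2π·1.14e+04 = 7.163e+04 rad/s.
Step 2 — Component impedances:
  Z1: Z = jωL = j·7.163e+04·0.00059 = 0 + j42.26 Ω
  Z2: Z = R = 823 Ω
  Z3: Z = R = 157 Ω
Step 3 — With open output, the series arm Z2 and the output shunt Z3 appear in series to ground: Z2 + Z3 = 980 Ω.
Step 4 — Parallel with input shunt Z1: Z_in = Z1 || (Z2 + Z3) = 1.819 + j42.18 Ω = 42.22∠87.5° Ω.
Step 5 — Source phasor: V = 24∠90.0° V = 0 + j24 V.
Step 6 — Ohm's law: I = V / Z_total = (0 + j24) / (1.819 + j42.18) = 0.5679 + j0.02449 A.
Step 7 — Convert to polar: |I| = 0.5684 A, ∠I = 2.5°.

I = 0.5684∠2.5° A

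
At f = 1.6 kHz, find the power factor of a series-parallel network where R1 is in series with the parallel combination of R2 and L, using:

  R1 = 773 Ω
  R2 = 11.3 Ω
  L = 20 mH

Step 1 — Angular frequency: ω = 2π·f = 2π·1600 = 1.005e+04 rad/s.
Step 2 — Component impedances:
  R1: Z = R = 773 Ω
  R2: Z = R = 11.3 Ω
  L: Z = jωL = j·1.005e+04·0.02 = 0 + j201.1 Ω
Step 3 — Parallel branch: R2 || L = 1/(1/R2 + 1/L) = 11.26 + j0.6331 Ω.
Step 4 — Series with R1: Z_total = R1 + (R2 || L) = 784.3 + j0.6331 Ω = 784.3∠0.0° Ω.
Step 5 — Power factor: PF = cos(φ) = Re(Z)/|Z| = 784.3/784.3 = 1.
Step 6 — Type: Im(Z) = 0.6331 ⇒ lagging (phase φ = 0.0°).

PF = 1 (lagging, φ = 0.0°)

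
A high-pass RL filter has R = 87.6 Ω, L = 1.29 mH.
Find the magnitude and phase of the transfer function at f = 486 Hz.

Step 1 — Angular frequency: ω = 2π·486 = 3054 rad/s.
Step 2 — Transfer function: H(jω) = jωL/(R + jωL).
Step 3 — Numerator jωL = j·3.939; denominator R + jωL = 87.6 + j3.939.
Step 4 — H = 0.002018 + j0.04488.
Step 5 — Magnitude: |H| = 0.04492 (-27.0 dB); phase: φ = 87.4°.

|H| = 0.04492 (-27.0 dB), φ = 87.4°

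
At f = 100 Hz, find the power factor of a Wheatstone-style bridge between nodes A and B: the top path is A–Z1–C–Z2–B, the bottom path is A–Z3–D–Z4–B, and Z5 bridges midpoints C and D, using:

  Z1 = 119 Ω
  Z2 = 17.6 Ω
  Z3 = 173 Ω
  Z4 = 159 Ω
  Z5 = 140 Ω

Step 1 — Angular frequency: ω = 2π·f = 2π·100 = 628.3 rad/s.
Step 2 — Component impedances:
  Z1: Z = R = 119 Ω
  Z2: Z = R = 17.6 Ω
  Z3: Z = R = 173 Ω
  Z4: Z = R = 159 Ω
  Z5: Z = R = 140 Ω
Step 3 — Bridge requires nodal analysis (the Z5 bridge couples midpoints C and D, so the two paths cannot be reduced to a simple series/parallel combination). Setting node B to ground and injecting 1 A at node A, the 3-node admittance system at A, C, D solves to V_A = Z_AB = 92.19 Ω = 92.19∠0.0° Ω.
Step 4 — Power factor: PF = cos(φ) = Re(Z)/|Z| = 92.19/92.19 = 1.
Step 5 — Type: Im(Z) = 0 ⇒ unity (phase φ = 0.0°).

PF = 1 (unity, φ = 0.0°)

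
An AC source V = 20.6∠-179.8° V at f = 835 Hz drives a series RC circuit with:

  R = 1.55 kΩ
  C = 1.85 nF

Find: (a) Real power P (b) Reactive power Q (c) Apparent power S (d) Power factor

Step 1 — Angular frequency: ω = 2π·f = 2π·835 = 5246 rad/s.
Step 2 — Component impedances:
  R: Z = R = 1550 Ω
  C: Z = 1/(jωC) = -j/(ω·C) = 0 - j1.03e+05 Ω
Step 3 — Series combination: Z_total = R + C = 1550 - j1.03e+05 Ω = 1.03e+05∠-89.1° Ω.
Step 4 — Source phasor: V = 20.6∠-179.8° V = -20.6 - j0.07191 V.
Step 5 — Current: I = V / Z = -2.31e-06 - j0.0001999 A = 0.0001999∠-90.7° A.
Step 6 — Complex power: S = V·I* = 6.195e-05 - j0.004118 VA.
Step 7 — Real power: P = Re(S) = 6.195e-05 W.
Step 8 — Reactive power: Q = Im(S) = -0.004118 VAR.
Step 9 — Apparent power: |S| = 0.004118 VA.
Step 10 — Power factor: PF = P/|S| = 0.01504 (leading).

(a) P = 6.195e-05 W  (b) Q = -0.004118 VAR  (c) S = 0.004118 VA  (d) PF = 0.01504 (leading)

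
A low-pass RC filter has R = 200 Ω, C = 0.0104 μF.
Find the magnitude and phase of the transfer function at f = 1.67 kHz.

Step 1 — Angular frequency: ω = 2π·1670 = 1.049e+04 rad/s.
Step 2 — Transfer function: H(jω) = 1/(1 + jωRC).
Step 3 — Denominator: 1 + jωRC = 1 + j·1.049e+04·200·1.04e-08 = 1 + j0.02183.
Step 4 — H = 0.9995 - j0.02181.
Step 5 — Magnitude: |H| = 0.9998 (-0.0 dB); phase: φ = -1.3°.

|H| = 0.9998 (-0.0 dB), φ = -1.3°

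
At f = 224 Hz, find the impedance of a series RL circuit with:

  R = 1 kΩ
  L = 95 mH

Step 1 — Angular frequency: ω = 2π·f = 2π·224 = 1407 rad/s.
Step 2 — Component impedances:
  R: Z = R = 1000 Ω
  L: Z = jωL = j·1407·0.095 = 0 + j133.7 Ω
Step 3 — Series combination: Z_total = R + L = 1000 + j133.7 Ω = 1009∠7.6° Ω.

Z = 1000 + j133.7 Ω = 1009∠7.6° Ω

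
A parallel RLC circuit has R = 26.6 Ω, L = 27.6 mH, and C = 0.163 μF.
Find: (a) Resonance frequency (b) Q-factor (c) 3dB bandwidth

Step 1 — Resonance: ω₀ = 1/√(LC) = 1/√(0.0276·1.63e-07) = 1.491e+04 rad/s.
Step 2 — f₀ = ω₀/(2π) = 2373 Hz.
Step 3 — Parallel Q: Q = R/(ω₀L) = 26.6/(1.491e+04·0.0276) = 0.06464.
Step 4 — Bandwidth: Δω = ω₀/Q = 2.306e+05 rad/s; BW = Δω/(2π) = 3.671e+04 Hz.

(a) f₀ = 2373 Hz  (b) Q = 0.06464  (c) BW = 3.671e+04 Hz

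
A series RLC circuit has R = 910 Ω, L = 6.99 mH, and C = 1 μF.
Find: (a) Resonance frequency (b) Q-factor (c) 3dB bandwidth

Step 1 — Resonance condition Im(Z)=0 gives ω₀ = 1/√(LC).
Step 2 — ω₀ = 1/√(0.00699·1e-06) = 1.196e+04 rad/s.
Step 3 — f₀ = ω₀/(2π) = 1904 Hz.
Step 4 — Series Q: Q = ω₀L/R = 1.196e+04·0.00699/910 = 0.09187.
Step 5 — 3dB bandwidth: Δω = ω₀/Q = 1.302e+05 rad/s; BW = Δω/(2π) = 2.072e+04 Hz.

(a) f₀ = 1904 Hz  (b) Q = 0.09187  (c) BW = 2.072e+04 Hz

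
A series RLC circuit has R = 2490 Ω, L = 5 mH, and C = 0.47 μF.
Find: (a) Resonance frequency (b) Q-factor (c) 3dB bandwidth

Step 1 — Resonance: ω₀ = 1/√(LC) = 1/√(0.005·4.7e-07) = 2.063e+04 rad/s.
Step 2 — f₀ = ω₀/(2π) = 3283 Hz.
Step 3 — Series Q: Q = ω₀L/R = 2.063e+04·0.005/2490 = 0.04142.
Step 4 — Bandwidth: Δω = ω₀/Q = 4.98e+05 rad/s; BW = Δω/(2π) = 7.926e+04 Hz.

(a) f₀ = 3283 Hz  (b) Q = 0.04142  (c) BW = 7.926e+04 Hz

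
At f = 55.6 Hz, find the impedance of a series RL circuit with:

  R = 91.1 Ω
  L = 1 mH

Step 1 — Angular frequency: ω = 2π·f = 2π·55.6 = 349.3 rad/s.
Step 2 — Component impedances:
  R: Z = R = 91.1 Ω
  L: Z = jωL = j·349.3·0.001 = 0 + j0.3493 Ω
Step 3 — Series combination: Z_total = R + L = 91.1 + j0.3493 Ω = 91.1∠0.2° Ω.

Z = 91.1 + j0.3493 Ω = 91.1∠0.2° Ω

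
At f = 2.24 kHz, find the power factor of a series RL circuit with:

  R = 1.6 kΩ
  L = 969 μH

Step 1 — Angular frequency: ω = 2π·f = 2π·2240 = 1.407e+04 rad/s.
Step 2 — Component impedances:
  R: Z = R = 1600 Ω
  L: Z = jωL = j·1.407e+04·0.000969 = 0 + j13.64 Ω
Step 3 — Series combination: Z_total = R + L = 1600 + j13.64 Ω = 1600∠0.5° Ω.
Step 4 — Power factor: PF = cos(φ) = Re(Z)/|Z| = 1600/1600 = 1.
Step 5 — Type: Im(Z) = 13.64 ⇒ lagging (phase φ = 0.5°).

PF = 1 (lagging, φ = 0.5°)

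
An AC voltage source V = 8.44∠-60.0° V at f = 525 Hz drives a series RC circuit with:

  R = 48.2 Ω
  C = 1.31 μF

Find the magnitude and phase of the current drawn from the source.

Step 1 — Angular frequency: ω = 2π·f = 2π·525 = 3299 rad/s.
Step 2 — Component impedances:
  R: Z = R = 48.2 Ω
  C: Z = 1/(jωC) = -j/(ω·C) = 0 - j231.4 Ω
Step 3 — Series combination: Z_total = R + C = 48.2 - j231.4 Ω = 236.4∠-78.2° Ω.
Step 4 — Source phasor: V = 8.44∠-60.0° V = 4.22 - j7.309 V.
Step 5 — Ohm's law: I = V / Z_total = (4.22 - j7.309) / (48.2 - j231.4) = 0.03391 + j0.01117 A.
Step 6 — Convert to polar: |I| = 0.03571 A, ∠I = 18.2°.

I = 0.03571∠18.2° A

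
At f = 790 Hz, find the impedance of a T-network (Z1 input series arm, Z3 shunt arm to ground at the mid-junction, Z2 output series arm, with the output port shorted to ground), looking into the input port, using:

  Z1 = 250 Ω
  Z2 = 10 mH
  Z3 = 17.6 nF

Step 1 — Angular frequency: ω = 2π·f = 2π·790 = 4964 rad/s.
Step 2 — Component impedances:
  Z1: Z = R = 250 Ω
  Z2: Z = jωL = j·4964·0.01 = 0 + j49.64 Ω
  Z3: Z = 1/(jωC) = -j/(ω·C) = 0 - j1.145e+04 Ω
Step 3 — With the output port shorted to ground, the output series arm Z2 runs from the junction to ground; the shunt arm Z3 also runs from the junction to ground. They appear in parallel: Z3 || Z2 = 0 + j49.85 Ω.
Step 4 — Series with input arm Z1: Z_in = Z1 + (Z3 || Z2) = 250 + j49.85 Ω = 254.9∠11.3° Ω.

Z = 250 + j49.85 Ω = 254.9∠11.3° Ω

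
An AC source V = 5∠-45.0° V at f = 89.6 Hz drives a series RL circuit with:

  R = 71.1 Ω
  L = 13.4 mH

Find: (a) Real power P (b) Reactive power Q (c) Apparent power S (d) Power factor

Step 1 — Angular frequency: ω = 2π·f = 2π·89.6 = 563 rad/s.
Step 2 — Component impedances:
  R: Z = R = 71.1 Ω
  L: Z = jωL = j·563·0.0134 = 0 + j7.544 Ω
Step 3 — Series combination: Z_total = R + L = 71.1 + j7.544 Ω = 71.5∠6.1° Ω.
Step 4 — Source phasor: V = 5∠-45.0° V = 3.536 - j3.536 V.
Step 5 — Current: I = V / Z = 0.04396 - j0.05439 A = 0.06993∠-51.1° A.
Step 6 — Complex power: S = V·I* = 0.3477 + j0.03689 VA.
Step 7 — Real power: P = Re(S) = 0.3477 W.
Step 8 — Reactive power: Q = Im(S) = 0.03689 VAR.
Step 9 — Apparent power: |S| = 0.3497 VA.
Step 10 — Power factor: PF = P/|S| = 0.9944 (lagging).

(a) P = 0.3477 W  (b) Q = 0.03689 VAR  (c) S = 0.3497 VA  (d) PF = 0.9944 (lagging)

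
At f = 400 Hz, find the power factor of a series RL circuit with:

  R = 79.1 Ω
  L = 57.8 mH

Step 1 — Angular frequency: ω = 2π·f = 2π·400 = 2513 rad/s.
Step 2 — Component impedances:
  R: Z = R = 79.1 Ω
  L: Z = jωL = j·2513·0.0578 = 0 + j145.3 Ω
Step 3 — Series combination: Z_total = R + L = 79.1 + j145.3 Ω = 165.4∠61.4° Ω.
Step 4 — Power factor: PF = cos(φ) = Re(Z)/|Z| = 79.1/165.4 = 0.4782.
Step 5 — Type: Im(Z) = 145.3 ⇒ lagging (phase φ = 61.4°).

PF = 0.4782 (lagging, φ = 61.4°)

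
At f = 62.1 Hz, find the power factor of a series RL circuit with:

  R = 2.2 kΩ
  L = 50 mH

Step 1 — Angular frequency: ω = 2π·f = 2π·62.1 = 390.2 rad/s.
Step 2 — Component impedances:
  R: Z = R = 2200 Ω
  L: Z = jωL = j·390.2·0.05 = 0 + j19.51 Ω
Step 3 — Series combination: Z_total = R + L = 2200 + j19.51 Ω = 2200∠0.5° Ω.
Step 4 — Power factor: PF = cos(φ) = Re(Z)/|Z| = 2200/2200 = 1.
Step 5 — Type: Im(Z) = 19.51 ⇒ lagging (phase φ = 0.5°).

PF = 1 (lagging, φ = 0.5°)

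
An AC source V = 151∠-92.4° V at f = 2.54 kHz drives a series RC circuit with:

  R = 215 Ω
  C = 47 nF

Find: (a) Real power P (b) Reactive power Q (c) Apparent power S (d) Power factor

Step 1 — Angular frequency: ω = 2π·f = 2π·2540 = 1.596e+04 rad/s.
Step 2 — Component impedances:
  R: Z = R = 215 Ω
  C: Z = 1/(jωC) = -j/(ω·C) = 0 - j1333 Ω
Step 3 — Series combination: Z_total = R + C = 215 - j1333 Ω = 1350∠-80.8° Ω.
Step 4 — Source phasor: V = 151∠-92.4° V = -6.323 - j150.9 V.
Step 5 — Current: I = V / Z = 0.1095 - j0.02241 A = 0.1118∠-11.6° A.
Step 6 — Complex power: S = V·I* = 2.688 - j16.67 VA.
Step 7 — Real power: P = Re(S) = 2.688 W.
Step 8 — Reactive power: Q = Im(S) = -16.67 VAR.
Step 9 — Apparent power: |S| = 16.88 VA.
Step 10 — Power factor: PF = P/|S| = 0.1592 (leading).

(a) P = 2.688 W  (b) Q = -16.67 VAR  (c) S = 16.88 VA  (d) PF = 0.1592 (leading)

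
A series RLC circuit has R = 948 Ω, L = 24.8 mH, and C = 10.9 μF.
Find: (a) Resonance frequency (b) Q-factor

Step 1 — Resonance condition Im(Z)=0 gives ω₀ = 1/√(LC).
Step 2 — ω₀ = 1/√(0.0248·1.09e-05) = 1923 rad/s.
Step 3 — f₀ = ω₀/(2π) = 306.1 Hz.
Step 4 — Series Q: Q = ω₀L/R = 1923·0.0248/948 = 0.05032.

(a) f₀ = 306.1 Hz  (b) Q = 0.05032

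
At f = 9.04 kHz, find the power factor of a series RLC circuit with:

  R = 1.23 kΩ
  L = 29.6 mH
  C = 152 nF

Step 1 — Angular frequency: ω = 2π·f = 2π·9040 = 5.68e+04 rad/s.
Step 2 — Component impedances:
  R: Z = R = 1230 Ω
  L: Z = jωL = j·5.68e+04·0.0296 = 0 + j1681 Ω
  C: Z = 1/(jωC) = -j/(ω·C) = 0 - j115.8 Ω
Step 3 — Series combination: Z_total = R + L + C = 1230 + j1565 Ω = 1991∠51.8° Ω.
Step 4 — Power factor: PF = cos(φ) = Re(Z)/|Z| = 1230/1991 = 0.6178.
Step 5 — Type: Im(Z) = 1565 ⇒ lagging (phase φ = 51.8°).

PF = 0.6178 (lagging, φ = 51.8°)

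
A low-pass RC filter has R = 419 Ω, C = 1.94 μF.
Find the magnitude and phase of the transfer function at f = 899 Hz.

Step 1 — Angular frequency: ω = 2π·899 = 5649 rad/s.
Step 2 — Transfer function: H(jω) = 1/(1 + jωRC).
Step 3 — Denominator: 1 + jωRC = 1 + j·5649·419·1.94e-06 = 1 + j4.592.
Step 4 — H = 0.04529 - j0.2079.
Step 5 — Magnitude: |H| = 0.2128 (-13.4 dB); phase: φ = -77.7°.

|H| = 0.2128 (-13.4 dB), φ = -77.7°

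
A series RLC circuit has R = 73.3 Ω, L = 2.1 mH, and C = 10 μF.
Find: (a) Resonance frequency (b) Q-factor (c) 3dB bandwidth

Step 1 — Resonance condition Im(Z)=0 gives ω₀ = 1/√(LC).
Step 2 — ω₀ = 1/√(0.0021·1e-05) = 6901 rad/s.
Step 3 — f₀ = ω₀/(2π) = 1098 Hz.
Step 4 — Series Q: Q = ω₀L/R = 6901·0.0021/73.3 = 0.1977.
Step 5 — 3dB bandwidth: Δω = ω₀/Q = 3.49e+04 rad/s; BW = Δω/(2π) = 5555 Hz.

(a) f₀ = 1098 Hz  (b) Q = 0.1977  (c) BW = 5555 Hz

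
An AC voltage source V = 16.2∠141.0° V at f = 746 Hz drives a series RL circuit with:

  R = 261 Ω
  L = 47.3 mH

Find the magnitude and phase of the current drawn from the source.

Step 1 — Angular frequency: ω = 2π·f = 2π·746 = 4687 rad/s.
Step 2 — Component impedances:
  R: Z = R = 261 Ω
  L: Z = jωL = j·4687·0.0473 = 0 + j221.7 Ω
Step 3 — Series combination: Z_total = R + L = 261 + j221.7 Ω = 342.5∠40.3° Ω.
Step 4 — Source phasor: V = 16.2∠141.0° V = -12.59 + j10.19 V.
Step 5 — Ohm's law: I = V / Z_total = (-12.59 + j10.19) / (261 + j221.7) = -0.008745 + j0.04649 A.
Step 6 — Convert to polar: |I| = 0.04731 A, ∠I = 100.7°.

I = 0.04731∠100.7° A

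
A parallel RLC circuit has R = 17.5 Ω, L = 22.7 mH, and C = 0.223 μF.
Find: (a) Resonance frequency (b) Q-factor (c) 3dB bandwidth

Step 1 — Resonance: ω₀ = 1/√(LC) = 1/√(0.0227·2.23e-07) = 1.406e+04 rad/s.
Step 2 — f₀ = ω₀/(2π) = 2237 Hz.
Step 3 — Parallel Q: Q = R/(ω₀L) = 17.5/(1.406e+04·0.0227) = 0.05485.
Step 4 — Bandwidth: Δω = ω₀/Q = 2.562e+05 rad/s; BW = Δω/(2π) = 4.078e+04 Hz.

(a) f₀ = 2237 Hz  (b) Q = 0.05485  (c) BW = 4.078e+04 Hz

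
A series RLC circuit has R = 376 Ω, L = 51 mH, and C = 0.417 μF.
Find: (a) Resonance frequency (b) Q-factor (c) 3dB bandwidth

Step 1 — Resonance: ω₀ = 1/√(LC) = 1/√(0.051·4.17e-07) = 6857 rad/s.
Step 2 — f₀ = ω₀/(2π) = 1091 Hz.
Step 3 — Series Q: Q = ω₀L/R = 6857·0.051/376 = 0.9301.
Step 4 — Bandwidth: Δω = ω₀/Q = 7373 rad/s; BW = Δω/(2π) = 1173 Hz.

(a) f₀ = 1091 Hz  (b) Q = 0.9301  (c) BW = 1173 Hz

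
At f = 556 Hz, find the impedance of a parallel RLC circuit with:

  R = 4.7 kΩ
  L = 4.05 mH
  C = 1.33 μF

Step 1 — Angular frequency: ω = 2π·f = 2π·556 = 3493 rad/s.
Step 2 — Component impedances:
  R: Z = R = 4700 Ω
  L: Z = jωL = j·3493·0.00405 = 0 + j14.15 Ω
  C: Z = 1/(jωC) = -j/(ω·C) = 0 - j215.2 Ω
Step 3 — Parallel combination: 1/Z_total = 1/R + 1/L + 1/C; Z_total = 0.0488 + j15.14 Ω = 15.14∠89.8° Ω.

Z = 0.0488 + j15.14 Ω = 15.14∠89.8° Ω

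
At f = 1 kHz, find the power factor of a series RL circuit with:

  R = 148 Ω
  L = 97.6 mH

Step 1 — Angular frequency: ω = 2π·f = 2π·1000 = 6283 rad/s.
Step 2 — Component impedances:
  R: Z = R = 148 Ω
  L: Z = jωL = j·6283·0.0976 = 0 + j613.2 Ω
Step 3 — Series combination: Z_total = R + L = 148 + j613.2 Ω = 630.8∠76.4° Ω.
Step 4 — Power factor: PF = cos(φ) = Re(Z)/|Z| = 148/630.8 = 0.2346.
Step 5 — Type: Im(Z) = 613.2 ⇒ lagging (phase φ = 76.4°).

PF = 0.2346 (lagging, φ = 76.4°)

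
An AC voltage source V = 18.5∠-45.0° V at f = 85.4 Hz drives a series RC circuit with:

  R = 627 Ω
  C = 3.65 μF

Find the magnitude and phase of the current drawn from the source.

Step 1 — Angular frequency: ω = 2π·f = 2π·85.4 = 536.6 rad/s.
Step 2 — Component impedances:
  R: Z = R = 627 Ω
  C: Z = 1/(jωC) = -j/(ω·C) = 0 - j510.6 Ω
Step 3 — Series combination: Z_total = R + C = 627 - j510.6 Ω = 808.6∠-39.2° Ω.
Step 4 — Source phasor: V = 18.5∠-45.0° V = 13.08 - j13.08 V.
Step 5 — Ohm's law: I = V / Z_total = (13.08 - j13.08) / (627 - j510.6) = 0.02276 - j0.002329 A.
Step 6 — Convert to polar: |I| = 0.02288 A, ∠I = -5.8°.

I = 0.02288∠-5.8° A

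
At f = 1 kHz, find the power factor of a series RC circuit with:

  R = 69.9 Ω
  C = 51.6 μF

Step 1 — Angular frequency: ω = 2π·f = 2π·1000 = 6283 rad/s.
Step 2 — Component impedances:
  R: Z = R = 69.9 Ω
  C: Z = 1/(jωC) = -j/(ω·C) = 0 - j3.084 Ω
Step 3 — Series combination: Z_total = R + C = 69.9 - j3.084 Ω = 69.97∠-2.5° Ω.
Step 4 — Power factor: PF = cos(φ) = Re(Z)/|Z| = 69.9/69.97 = 0.999.
Step 5 — Type: Im(Z) = -3.084 ⇒ leading (phase φ = -2.5°).

PF = 0.999 (leading, φ = -2.5°)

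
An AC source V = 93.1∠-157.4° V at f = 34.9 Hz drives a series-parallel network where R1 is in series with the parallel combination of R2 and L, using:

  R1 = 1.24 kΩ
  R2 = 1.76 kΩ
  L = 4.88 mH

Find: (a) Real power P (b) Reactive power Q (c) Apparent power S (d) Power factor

Step 1 — Angular frequency: ω = 2π·f = 2π·34.9 = 219.3 rad/s.
Step 2 — Component impedances:
  R1: Z = R = 1240 Ω
  R2: Z = R = 1760 Ω
  L: Z = jωL = j·219.3·0.00488 = 0 + j1.07 Ω
Step 3 — Parallel branch: R2 || L = 1/(1/R2 + 1/L) = 0.0006506 + j1.07 Ω.
Step 4 — Series with R1: Z_total = R1 + (R2 || L) = 1240 + j1.07 Ω = 1240∠0.0° Ω.
Step 5 — Source phasor: V = 93.1∠-157.4° V = -85.95 - j35.78 V.
Step 6 — Current: I = V / Z = -0.06934 - j0.02879 A = 0.07508∠-157.4° A.
Step 7 — Complex power: S = V·I* = 6.99 + j0.006032 VA.
Step 8 — Real power: P = Re(S) = 6.99 W.
Step 9 — Reactive power: Q = Im(S) = 0.006032 VAR.
Step 10 — Apparent power: |S| = 6.99 VA.
Step 11 — Power factor: PF = P/|S| = 1 (lagging).

(a) P = 6.99 W  (b) Q = 0.006032 VAR  (c) S = 6.99 VA  (d) PF = 1 (lagging)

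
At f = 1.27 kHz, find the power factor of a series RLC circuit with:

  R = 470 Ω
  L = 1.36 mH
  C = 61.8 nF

Step 1 — Angular frequency: ω = 2π·f = 2π·1270 = 7980 rad/s.
Step 2 — Component impedances:
  R: Z = R = 470 Ω
  L: Z = jωL = j·7980·0.00136 = 0 + j10.85 Ω
  C: Z = 1/(jωC) = -j/(ω·C) = 0 - j2028 Ω
Step 3 — Series combination: Z_total = R + L + C = 470 - j2017 Ω = 2071∠-76.9° Ω.
Step 4 — Power factor: PF = cos(φ) = Re(Z)/|Z| = 470/2071 = 0.2269.
Step 5 — Type: Im(Z) = -2017 ⇒ leading (phase φ = -76.9°).

PF = 0.2269 (leading, φ = -76.9°)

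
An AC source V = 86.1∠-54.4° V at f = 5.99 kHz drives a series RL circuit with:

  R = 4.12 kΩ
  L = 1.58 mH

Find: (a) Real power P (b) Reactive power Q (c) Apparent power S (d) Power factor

Step 1 — Angular frequency: ω = 2π·f = 2π·5990 = 3.764e+04 rad/s.
Step 2 — Component impedances:
  R: Z = R = 4120 Ω
  L: Z = jωL = j·3.764e+04·0.00158 = 0 + j59.47 Ω
Step 3 — Series combination: Z_total = R + L = 4120 + j59.47 Ω = 4120∠0.8° Ω.
Step 4 — Source phasor: V = 86.1∠-54.4° V = 50.12 - j70.01 V.
Step 5 — Current: I = V / Z = 0.01192 - j0.01716 A = 0.0209∠-55.2° A.
Step 6 — Complex power: S = V·I* = 1.799 + j0.02596 VA.
Step 7 — Real power: P = Re(S) = 1.799 W.
Step 8 — Reactive power: Q = Im(S) = 0.02596 VAR.
Step 9 — Apparent power: |S| = 1.799 VA.
Step 10 — Power factor: PF = P/|S| = 0.9999 (lagging).

(a) P = 1.799 W  (b) Q = 0.02596 VAR  (c) S = 1.799 VA  (d) PF = 0.9999 (lagging)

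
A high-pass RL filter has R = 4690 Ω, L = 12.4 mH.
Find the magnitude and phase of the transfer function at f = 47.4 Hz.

Step 1 — Angular frequency: ω = 2π·47.4 = 297.8 rad/s.
Step 2 — Transfer function: H(jω) = jωL/(R + jωL).
Step 3 — Numerator jωL = j·3.693; denominator R + jωL = 4690 + j3.693.
Step 4 — H = 6.2e-07 + j0.0007874.
Step 5 — Magnitude: |H| = 0.0007874 (-62.1 dB); phase: φ = 90.0°.

|H| = 0.0007874 (-62.1 dB), φ = 90.0°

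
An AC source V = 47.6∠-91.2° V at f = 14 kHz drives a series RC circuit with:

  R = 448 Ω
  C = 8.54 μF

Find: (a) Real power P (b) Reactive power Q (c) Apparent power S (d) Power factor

Step 1 — Angular frequency: ω = 2π·f = 2π·1.4e+04 = 8.796e+04 rad/s.
Step 2 — Component impedances:
  R: Z = R = 448 Ω
  C: Z = 1/(jωC) = -j/(ω·C) = 0 - j1.331 Ω
Step 3 — Series combination: Z_total = R + C = 448 - j1.331 Ω = 448∠-0.2° Ω.
Step 4 — Source phasor: V = 47.6∠-91.2° V = -0.9969 - j47.59 V.
Step 5 — Current: I = V / Z = -0.001909 - j0.1062 A = 0.1062∠-91.0° A.
Step 6 — Complex power: S = V·I* = 5.057 - j0.01503 VA.
Step 7 — Real power: P = Re(S) = 5.057 W.
Step 8 — Reactive power: Q = Im(S) = -0.01503 VAR.
Step 9 — Apparent power: |S| = 5.057 VA.
Step 10 — Power factor: PF = P/|S| = 1 (leading).

(a) P = 5.057 W  (b) Q = -0.01503 VAR  (c) S = 5.057 VA  (d) PF = 1 (leading)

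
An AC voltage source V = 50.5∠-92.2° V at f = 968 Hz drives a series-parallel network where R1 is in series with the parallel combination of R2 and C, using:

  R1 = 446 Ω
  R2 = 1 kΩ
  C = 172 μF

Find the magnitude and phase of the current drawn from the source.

Step 1 — Angular frequency: ω = 2π·f = 2π·968 = 6082 rad/s.
Step 2 — Component impedances:
  R1: Z = R = 446 Ω
  R2: Z = R = 1000 Ω
  C: Z = 1/(jωC) = -j/(ω·C) = 0 - j0.9559 Ω
Step 3 — Parallel branch: R2 || C = 1/(1/R2 + 1/C) = 0.0009138 - j0.9559 Ω.
Step 4 — Series with R1: Z_total = R1 + (R2 || C) = 446 - j0.9559 Ω = 446∠-0.1° Ω.
Step 5 — Source phasor: V = 50.5∠-92.2° V = -1.939 - j50.46 V.
Step 6 — Ohm's law: I = V / Z_total = (-1.939 - j50.46) / (446 - j0.9559) = -0.004104 - j0.1132 A.
Step 7 — Convert to polar: |I| = 0.1132 A, ∠I = -92.1°.

I = 0.1132∠-92.1° A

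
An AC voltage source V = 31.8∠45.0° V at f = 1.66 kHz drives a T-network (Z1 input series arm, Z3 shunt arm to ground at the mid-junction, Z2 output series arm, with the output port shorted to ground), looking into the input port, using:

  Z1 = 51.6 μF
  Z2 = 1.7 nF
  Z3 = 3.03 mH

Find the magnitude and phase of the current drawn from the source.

Step 1 — Angular frequency: ω = 2π·f = 2π·1660 = 1.043e+04 rad/s.
Step 2 — Component impedances:
  Z1: Z = 1/(jωC) = -j/(ω·C) = 0 - j1.858 Ω
  Z2: Z = 1/(jωC) = -j/(ω·C) = 0 - j5.64e+04 Ω
  Z3: Z = jωL = j·1.043e+04·0.00303 = 0 + j31.6 Ω
Step 3 — With the output port shorted to ground, the output series arm Z2 runs from the junction to ground; the shunt arm Z3 also runs from the junction to ground. They appear in parallel: Z3 || Z2 = 0 + j31.62 Ω.
Step 4 — Series with input arm Z1: Z_in = Z1 + (Z3 || Z2) = 0 + j29.76 Ω = 29.76∠90.0° Ω.
Step 5 — Source phasor: V = 31.8∠45.0° V = 22.49 + j22.49 V.
Step 6 — Ohm's law: I = V / Z_total = (22.49 + j22.49) / (0 + j29.76) = 0.7555 - j0.7555 A.
Step 7 — Convert to polar: |I| = 1.068 A, ∠I = -45.0°.

I = 1.068∠-45.0° A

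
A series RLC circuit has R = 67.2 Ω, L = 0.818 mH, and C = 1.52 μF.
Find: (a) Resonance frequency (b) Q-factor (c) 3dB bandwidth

Step 1 — Resonance: ω₀ = 1/√(LC) = 1/√(0.000818·1.52e-06) = 2.836e+04 rad/s.
Step 2 — f₀ = ω₀/(2π) = 4514 Hz.
Step 3 — Series Q: Q = ω₀L/R = 2.836e+04·0.000818/67.2 = 0.3452.
Step 4 — Bandwidth: Δω = ω₀/Q = 8.215e+04 rad/s; BW = Δω/(2π) = 1.307e+04 Hz.

(a) f₀ = 4514 Hz  (b) Q = 0.3452  (c) BW = 1.307e+04 Hz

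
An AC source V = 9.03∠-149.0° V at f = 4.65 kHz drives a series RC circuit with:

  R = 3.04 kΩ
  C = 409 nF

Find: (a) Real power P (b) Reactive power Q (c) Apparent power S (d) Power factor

Step 1 — Angular frequency: ω = 2π·f = 2π·4650 = 2.922e+04 rad/s.
Step 2 — Component impedances:
  R: Z = R = 3040 Ω
  C: Z = 1/(jωC) = -j/(ω·C) = 0 - j83.68 Ω
Step 3 — Series combination: Z_total = R + C = 3040 - j83.68 Ω = 3041∠-1.6° Ω.
Step 4 — Source phasor: V = 9.03∠-149.0° V = -7.74 - j4.651 V.
Step 5 — Current: I = V / Z = -0.002502 - j0.001599 A = 0.002969∠-147.4° A.
Step 6 — Complex power: S = V·I* = 0.0268 - j0.0007378 VA.
Step 7 — Real power: P = Re(S) = 0.0268 W.
Step 8 — Reactive power: Q = Im(S) = -0.0007378 VAR.
Step 9 — Apparent power: |S| = 0.02681 VA.
Step 10 — Power factor: PF = P/|S| = 0.9996 (leading).

(a) P = 0.0268 W  (b) Q = -0.0007378 VAR  (c) S = 0.02681 VA  (d) PF = 0.9996 (leading)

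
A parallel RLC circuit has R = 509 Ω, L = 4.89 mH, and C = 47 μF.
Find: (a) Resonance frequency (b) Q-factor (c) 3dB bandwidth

Step 1 — Resonance: ω₀ = 1/√(LC) = 1/√(0.00489·4.7e-05) = 2086 rad/s.
Step 2 — f₀ = ω₀/(2π) = 332 Hz.
Step 3 — Parallel Q: Q = R/(ω₀L) = 509/(2086·0.00489) = 49.9.
Step 4 — Bandwidth: Δω = ω₀/Q = 41.8 rad/s; BW = Δω/(2π) = 6.653 Hz.

(a) f₀ = 332 Hz  (b) Q = 49.9  (c) BW = 6.653 Hz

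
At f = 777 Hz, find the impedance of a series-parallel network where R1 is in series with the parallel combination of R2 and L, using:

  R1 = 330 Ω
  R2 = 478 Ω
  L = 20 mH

Step 1 — Angular frequency: ω = 2π·f = 2π·777 = 4882 rad/s.
Step 2 — Component impedances:
  R1: Z = R = 330 Ω
  R2: Z = R = 478 Ω
  L: Z = jωL = j·4882·0.02 = 0 + j97.64 Ω
Step 3 — Parallel branch: R2 || L = 1/(1/R2 + 1/L) = 19.15 + j93.73 Ω.
Step 4 — Series with R1: Z_total = R1 + (R2 || L) = 349.1 + j93.73 Ω = 361.5∠15.0° Ω.

Z = 349.1 + j93.73 Ω = 361.5∠15.0° Ω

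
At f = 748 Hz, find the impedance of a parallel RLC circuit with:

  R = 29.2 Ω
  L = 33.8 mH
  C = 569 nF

Step 1 — Angular frequency: ω = 2π·f = 2π·748 = 4700 rad/s.
Step 2 — Component impedances:
  R: Z = R = 29.2 Ω
  L: Z = jωL = j·4700·0.0338 = 0 + j158.9 Ω
  C: Z = 1/(jωC) = -j/(ω·C) = 0 - j373.9 Ω
Step 3 — Parallel combination: 1/Z_total = 1/R + 1/L + 1/C; Z_total = 28.88 + j3.053 Ω = 29.04∠6.0° Ω.

Z = 28.88 + j3.053 Ω = 29.04∠6.0° Ω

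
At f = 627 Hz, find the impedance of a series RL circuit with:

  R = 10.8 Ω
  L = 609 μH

Step 1 — Angular frequency: ω = 2π·f = 2π·627 = 3940 rad/s.
Step 2 — Component impedances:
  R: Z = R = 10.8 Ω
  L: Z = jωL = j·3940·0.000609 = 0 + j2.399 Ω
Step 3 — Series combination: Z_total = R + L = 10.8 + j2.399 Ω = 11.06∠12.5° Ω.

Z = 10.8 + j2.399 Ω = 11.06∠12.5° Ω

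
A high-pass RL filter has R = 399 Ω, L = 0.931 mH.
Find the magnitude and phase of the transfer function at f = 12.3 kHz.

Step 1 — Angular frequency: ω = 2π·1.23e+04 = 7.728e+04 rad/s.
Step 2 — Transfer function: H(jω) = jωL/(R + jωL).
Step 3 — Numerator jωL = j·71.95; denominator R + jωL = 399 + j71.95.
Step 4 — H = 0.03149 + j0.1746.
Step 5 — Magnitude: |H| = 0.1775 (-15.0 dB); phase: φ = 79.8°.

|H| = 0.1775 (-15.0 dB), φ = 79.8°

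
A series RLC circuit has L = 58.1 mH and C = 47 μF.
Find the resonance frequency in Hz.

Step 1 — Resonance condition Im(Z)=0 gives ω₀ = 1/√(LC).
Step 2 — ω₀ = 1/√(0.0581·4.7e-05) = 605.1 rad/s.
Step 3 — f₀ = ω₀/(2π) = 96.31 Hz.

f₀ = 96.31 Hz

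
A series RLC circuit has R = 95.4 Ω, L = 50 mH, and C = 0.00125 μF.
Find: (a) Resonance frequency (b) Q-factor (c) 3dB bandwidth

Step 1 — Resonance: ω₀ = 1/√(LC) = 1/√(0.05·1.25e-09) = 1.265e+05 rad/s.
Step 2 — f₀ = ω₀/(2π) = 2.013e+04 Hz.
Step 3 — Series Q: Q = ω₀L/R = 1.265e+05·0.05/95.4 = 66.3.
Step 4 — Bandwidth: Δω = ω₀/Q = 1908 rad/s; BW = Δω/(2π) = 303.7 Hz.

(a) f₀ = 2.013e+04 Hz  (b) Q = 66.3  (c) BW = 303.7 Hz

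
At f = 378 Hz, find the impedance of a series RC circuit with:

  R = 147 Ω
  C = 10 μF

Step 1 — Angular frequency: ω = 2π·f = 2π·378 = 2375 rad/s.
Step 2 — Component impedances:
  R: Z = R = 147 Ω
  C: Z = 1/(jωC) = -j/(ω·C) = 0 - j42.1 Ω
Step 3 — Series combination: Z_total = R + C = 147 - j42.1 Ω = 152.9∠-16.0° Ω.

Z = 147 - j42.1 Ω = 152.9∠-16.0° Ω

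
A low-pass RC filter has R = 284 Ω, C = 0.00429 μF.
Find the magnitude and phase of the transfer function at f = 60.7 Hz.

Step 1 — Angular frequency: ω = 2π·60.7 = 381.4 rad/s.
Step 2 — Transfer function: H(jω) = 1/(1 + jωRC).
Step 3 — Denominator: 1 + jωRC = 1 + j·381.4·284·4.29e-09 = 1 + j0.0004647.
Step 4 — H = 1 - j0.0004647.
Step 5 — Magnitude: |H| = 1 (-0.0 dB); phase: φ = -0.0°.

|H| = 1 (-0.0 dB), φ = -0.0°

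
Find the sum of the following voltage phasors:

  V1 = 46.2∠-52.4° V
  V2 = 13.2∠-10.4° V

Step 1 — Convert each phasor to rectangular form:
  V1 = 46.2·(cos(-52.4°) + j·sin(-52.4°)) = 28.19 - j36.6 V
  V2 = 13.2·(cos(-10.4°) + j·sin(-10.4°)) = 12.98 - j2.383 V
Step 2 — Sum components: V_total = 41.17 - j38.99 V.
Step 3 — Convert to polar: |V_total| = 56.7 V, ∠V_total = -43.4°.

V_total = 56.7∠-43.4° V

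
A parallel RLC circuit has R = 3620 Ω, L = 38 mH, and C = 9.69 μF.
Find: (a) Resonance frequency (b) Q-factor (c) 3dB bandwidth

Step 1 — Resonance: ω₀ = 1/√(LC) = 1/√(0.038·9.69e-06) = 1648 rad/s.
Step 2 — f₀ = ω₀/(2π) = 262.3 Hz.
Step 3 — Parallel Q: Q = R/(ω₀L) = 3620/(1648·0.038) = 57.81.
Step 4 — Bandwidth: Δω = ω₀/Q = 28.51 rad/s; BW = Δω/(2π) = 4.537 Hz.

(a) f₀ = 262.3 Hz  (b) Q = 57.81  (c) BW = 4.537 Hz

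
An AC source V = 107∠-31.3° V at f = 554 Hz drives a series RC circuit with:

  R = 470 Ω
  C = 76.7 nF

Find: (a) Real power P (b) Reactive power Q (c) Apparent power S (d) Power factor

Step 1 — Angular frequency: ω = 2π·f = 2π·554 = 3481 rad/s.
Step 2 — Component impedances:
  R: Z = R = 470 Ω
  C: Z = 1/(jωC) = -j/(ω·C) = 0 - j3746 Ω
Step 3 — Series combination: Z_total = R + C = 470 - j3746 Ω = 3775∠-82.8° Ω.
Step 4 — Source phasor: V = 107∠-31.3° V = 91.43 - j55.59 V.
Step 5 — Current: I = V / Z = 0.01763 + j0.0222 A = 0.02834∠51.5° A.
Step 6 — Complex power: S = V·I* = 0.3776 - j3.009 VA.
Step 7 — Real power: P = Re(S) = 0.3776 W.
Step 8 — Reactive power: Q = Im(S) = -3.009 VAR.
Step 9 — Apparent power: |S| = 3.033 VA.
Step 10 — Power factor: PF = P/|S| = 0.1245 (leading).

(a) P = 0.3776 W  (b) Q = -3.009 VAR  (c) S = 3.033 VA  (d) PF = 0.1245 (leading)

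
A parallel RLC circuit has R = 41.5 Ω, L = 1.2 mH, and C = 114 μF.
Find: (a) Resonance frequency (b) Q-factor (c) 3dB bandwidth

Step 1 — Resonance: ω₀ = 1/√(LC) = 1/√(0.0012·0.000114) = 2704 rad/s.
Step 2 — f₀ = ω₀/(2π) = 430.3 Hz.
Step 3 — Parallel Q: Q = R/(ω₀L) = 41.5/(2704·0.0012) = 12.79.
Step 4 — Bandwidth: Δω = ω₀/Q = 211.4 rad/s; BW = Δω/(2π) = 33.64 Hz.

(a) f₀ = 430.3 Hz  (b) Q = 12.79  (c) BW = 33.64 Hz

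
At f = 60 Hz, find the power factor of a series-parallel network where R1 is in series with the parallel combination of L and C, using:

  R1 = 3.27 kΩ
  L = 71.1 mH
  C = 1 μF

Step 1 — Angular frequency: ω = 2π·f = 2π·60 = 377 rad/s.
Step 2 — Component impedances:
  R1: Z = R = 3270 Ω
  L: Z = jωL = j·377·0.0711 = 0 + j26.8 Ω
  C: Z = 1/(jωC) = -j/(ω·C) = 0 - j2653 Ω
Step 3 — Parallel branch: L || C = 1/(1/L + 1/C) = 0 + j27.08 Ω.
Step 4 — Series with R1: Z_total = R1 + (L || C) = 3270 + j27.08 Ω = 3270∠0.5° Ω.
Step 5 — Power factor: PF = cos(φ) = Re(Z)/|Z| = 3270/3270 = 1.
Step 6 — Type: Im(Z) = 27.08 ⇒ lagging (phase φ = 0.5°).

PF = 1 (lagging, φ = 0.5°)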